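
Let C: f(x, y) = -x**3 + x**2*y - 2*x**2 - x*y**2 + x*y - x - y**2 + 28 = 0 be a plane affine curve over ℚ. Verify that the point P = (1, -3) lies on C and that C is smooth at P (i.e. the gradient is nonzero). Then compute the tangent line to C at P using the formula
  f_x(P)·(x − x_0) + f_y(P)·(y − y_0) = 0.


Tangent line at P: -26*x + 14*y + 68 = 0.

Step 1: f(1, -3) = 0, so P lies on C.
Step 2: partial derivatives
  f_x(x, y) = -3*x**2 + 2*x*y - 4*x - y**2 + y - 1, f_y(x, y) = x**2 - 2*x*y + x - 2*y.
  f_x(P) = -26, f_y(P) = 14 (gradient nonzero, so P is smooth).
Step 3: tangent line at P: -26·(x − 1) + 14·(y − -3) = 0.
Expanding: -26*x + 14*y + 68 = 0.


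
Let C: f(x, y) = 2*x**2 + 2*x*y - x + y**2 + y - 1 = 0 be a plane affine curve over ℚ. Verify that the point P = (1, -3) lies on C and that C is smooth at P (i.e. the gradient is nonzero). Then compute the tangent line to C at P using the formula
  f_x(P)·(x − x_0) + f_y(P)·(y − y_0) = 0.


Tangent line at P: -3*x - 3*y - 6 = 0.

Step 1: f(1, -3) = 0, so P lies on C.
Step 2: partial derivatives
  f_x(x, y) = 4*x + 2*y - 1, f_y(x, y) = 2*x + 2*y + 1.
  f_x(P) = -3, f_y(P) = -3 (gradient nonzero, so P is smooth).
Step 3: tangent line at P: -3·(x − 1) + -3·(y − -3) = 0.
Expanding: -3*x - 3*y - 6 = 0.


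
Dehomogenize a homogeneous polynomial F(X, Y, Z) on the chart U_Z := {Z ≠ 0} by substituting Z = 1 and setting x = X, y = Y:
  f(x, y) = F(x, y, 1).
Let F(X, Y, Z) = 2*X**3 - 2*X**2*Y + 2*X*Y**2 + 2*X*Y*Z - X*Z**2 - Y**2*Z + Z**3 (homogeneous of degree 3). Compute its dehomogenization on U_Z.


f(x, y) = 2*x**3 - 2*x**2*y + 2*x*y**2 + 2*x*y - x - y**2 + 1

On U_Z we set Z = 1. Each monomial c·X^i·Y^j·Z^k in F becomes c·x^i·y^j·1^k = c·x^i·y^j.
Substituting Z = 1: F(X, Y, 1) = 2*x**3 - 2*x**2*y + 2*x*y**2 + 2*x*y - x - y**2 + 1.
Note: deg(f) ≤ deg(F) = 3; strict inequality happens when F is divisible by Z (lost terms).


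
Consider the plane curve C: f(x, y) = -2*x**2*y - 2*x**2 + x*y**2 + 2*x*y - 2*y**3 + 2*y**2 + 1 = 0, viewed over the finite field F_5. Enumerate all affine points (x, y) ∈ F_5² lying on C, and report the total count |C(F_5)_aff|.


Affine F_5-points: {(0, 3), (0, 4), (1, 1), (1, 2), (2, 2)}; count = 5.

For each of the 25 pairs (x, y) ∈ F_5², evaluate f(x, y) mod 5. Record the zeros.
  x = 0: [0↦1, 1↦1, 2↦3, 3↦0, 4↦0]  zeros at y ∈ {3, 4}
  x = 1: [0↦4, 1↦0, 2↦0, 3↦2, 4↦4]  zeros at y ∈ {1, 2}
  x = 2: [0↦3, 1↦1, 2↦0, 3↦3, 4↦3]  zeros at y ∈ {2}
  x = 3: [0↦3, 1↦4, 2↦3, 3↦3, 4↦2]  zeros at y ∈ ∅
  x = 4: [0↦4, 1↦4, 2↦4, 3↦2, 4↦1]  zeros at y ∈ ∅
Collecting zeros: affine points = {(0, 3), (0, 4), (1, 1), (1, 2), (2, 2)}.
Total count |C(F_5)_aff| = 5.


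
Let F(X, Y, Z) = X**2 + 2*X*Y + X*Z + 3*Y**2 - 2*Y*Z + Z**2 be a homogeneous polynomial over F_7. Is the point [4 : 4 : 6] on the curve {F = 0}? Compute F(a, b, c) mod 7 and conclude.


F(4,4,6) ≡ 3 (mod 7); P is NOT on the curve.

Evaluate F(4, 4, 6) term-by-term (mod 7).
  X**2 ↦ 1·16·1·1 = 16
  2*X*Y ↦ 2·4·4·1 = 32
  X*Z ↦ 1·4·1·6 = 24
  3*Y**2 ↦ 3·1·16·1 = 48
  -2*Y*Z ↦ -2·1·4·6 = -48
  Z**2 ↦ 1·1·1·36 = 36
Sum: F(4, 4, 6) = (16) + (32) + (24) + (48) + (-48) + (36) = 108.
Reducing mod 7: 108 ≡ 3 (mod 7).
Since F(a, b, c) ≡ 3 ≠ 0 (mod 7), P does NOT lie on the curve.


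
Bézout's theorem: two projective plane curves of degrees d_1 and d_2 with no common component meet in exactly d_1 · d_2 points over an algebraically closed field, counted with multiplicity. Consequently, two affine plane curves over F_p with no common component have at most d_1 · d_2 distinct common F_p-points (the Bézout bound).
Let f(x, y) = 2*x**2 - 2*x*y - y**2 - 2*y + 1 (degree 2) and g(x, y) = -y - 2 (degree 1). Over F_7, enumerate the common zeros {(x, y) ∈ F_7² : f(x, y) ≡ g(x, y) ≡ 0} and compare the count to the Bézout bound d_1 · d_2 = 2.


Common zeros: {(1, 5), (4, 5)}; count = 2; Bézout bound = 2.

deg(f) = 2, deg(g) = 1, so Bézout bound = 2.
Scan x ∈ F_7. For each x, list the y ∈ F_7 with f(x, y) ≡ 0 and those with g(x, y) ≡ 0 (mod 7); the common zeros in that column are the intersection.
  x = 0: f ≡ 0 at y ∈ {2, 3}; g ≡ 0 at y ∈ {5}; common: ∅.
  x = 1: f ≡ 0 at y ∈ {5}; g ≡ 0 at y ∈ {5}; common: {5}.
  x = 2: f ≡ 0 at y ∈ {2, 6}; g ≡ 0 at y ∈ {5}; common: ∅.
  x = 3: f ≡ 0 at y ∈ {3}; g ≡ 0 at y ∈ {5}; common: ∅.
  x = 4: f ≡ 0 at y ∈ {5, 6}; g ≡ 0 at y ∈ {5}; common: {5}.
  x = 5: f ≡ 0 at y ∈ ∅; g ≡ 0 at y ∈ {5}; common: ∅.
  x = 6: f ≡ 0 at y ∈ ∅; g ≡ 0 at y ∈ {5}; common: ∅.
Collecting: common zeros = {(1, 5), (4, 5)}, so the count is 2.
Comparison with the Bézout bound: 2 ≤ 2 = deg(f)·deg(g), as expected for curves with no common component (the bound is attained).


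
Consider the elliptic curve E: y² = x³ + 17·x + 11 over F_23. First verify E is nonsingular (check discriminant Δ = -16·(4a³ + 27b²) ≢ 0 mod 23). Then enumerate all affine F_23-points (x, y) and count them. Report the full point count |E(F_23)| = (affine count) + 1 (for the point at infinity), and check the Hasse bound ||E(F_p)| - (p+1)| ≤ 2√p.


Affine points = {(1, 11), (1, 12), (7, 6), (7, 17), (10, 10), (10, 13), (14, 7), (14, 16), (16, 3), (16, 20), (18, 10), (18, 13), (20, 5), (20, 18), (22, 4), (22, 19)}; affine count = 16; |E(F_23)| = 17.

Discriminant check: Δ ∝ 4a³ + 27b² = 4·17³ + 27·11² = 4·4913 + 27·121 ≡ 11 (mod 23). Nonzero ⇒ E is nonsingular.
For each x ∈ F_23, compute rhs = x³ + 17·x + 11 mod 23, then count y ∈ F_23 with y² ≡ rhs.
  x = 0: rhs = 11, matching y values: none (0 points).
  x = 1: rhs = 6, matching y values: 11, 12 (2 points).
  x = 2: rhs = 7, matching y values: none (0 points).
  x = 3: rhs = 20, matching y values: none (0 points).
  x = 4: rhs = 5, matching y values: none (0 points).
  x = 5: rhs = 14, matching y values: none (0 points).
  x = 6: rhs = 7, matching y values: none (0 points).
  x = 7: rhs = 13, matching y values: 6, 17 (2 points).
  x = 8: rhs = 15, matching y values: none (0 points).
  x = 9: rhs = 19, matching y values: none (0 points).
  x = 10: rhs = 8, matching y values: 10, 13 (2 points).
  x = 11: rhs = 11, matching y values: none (0 points).
  x = 12: rhs = 11, matching y values: none (0 points).
  x = 13: rhs = 14, matching y values: none (0 points).
  x = 14: rhs = 3, matching y values: 7, 16 (2 points).
  x = 15: rhs = 7, matching y values: none (0 points).
  x = 16: rhs = 9, matching y values: 3, 20 (2 points).
  x = 17: rhs = 15, matching y values: none (0 points).
  x = 18: rhs = 8, matching y values: 10, 13 (2 points).
  x = 19: rhs = 17, matching y values: none (0 points).
  x = 20: rhs = 2, matching y values: 5, 18 (2 points).
  x = 21: rhs = 15, matching y values: none (0 points).
  x = 22: rhs = 16, matching y values: 4, 19 (2 points).
Total affine count: 16.
Full point count |E(F_23)| = 16 + 1 = 17.
Hasse bound: |17 − (23+1)| = |-7| = 7 ≤ 2√23 ≈ 9.5917 ✓.


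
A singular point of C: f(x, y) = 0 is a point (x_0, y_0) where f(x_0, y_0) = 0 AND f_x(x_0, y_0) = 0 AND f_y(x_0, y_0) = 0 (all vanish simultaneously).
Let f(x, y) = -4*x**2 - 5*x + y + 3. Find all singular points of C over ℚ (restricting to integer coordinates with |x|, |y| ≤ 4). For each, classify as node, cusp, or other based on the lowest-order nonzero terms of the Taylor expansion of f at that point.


No singular points in the scanned grid; C is smooth there.

Compute partial derivatives:
  f_x = -8*x - 5.
  f_y = 1.
f_y = 1 is a nonzero constant, so f_y never vanishes: no point (x, y) can satisfy f = f_x = f_y = 0. In particular no (x, y) ∈ {−4, ..., 4}² is singular; the curve is smooth.


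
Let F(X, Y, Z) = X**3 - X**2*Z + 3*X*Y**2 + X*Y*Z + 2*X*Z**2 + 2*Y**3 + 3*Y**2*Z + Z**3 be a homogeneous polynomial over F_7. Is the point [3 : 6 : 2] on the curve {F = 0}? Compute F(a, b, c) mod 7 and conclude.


F(3,6,2) ≡ 6 (mod 7); P is NOT on the curve.

Evaluate F(3, 6, 2) term-by-term (mod 7).
  X**3 ↦ 1·27·1·1 = 27
  -X**2*Z ↦ -1·9·1·2 = -18
  3*X*Y**2 ↦ 3·3·36·1 = 324
  X*Y*Z ↦ 1·3·6·2 = 36
  2*X*Z**2 ↦ 2·3·1·4 = 24
  2*Y**3 ↦ 2·1·216·1 = 432
  3*Y**2*Z ↦ 3·1·36·2 = 216
  Z**3 ↦ 1·1·1·8 = 8
Sum: F(3, 6, 2) = (27) + (-18) + (324) + (36) + (24) + (432) + (216) + (8) = 1049.
Reducing mod 7: 1049 ≡ 6 (mod 7).
Since F(a, b, c) ≡ 6 ≠ 0 (mod 7), P does NOT lie on the curve.


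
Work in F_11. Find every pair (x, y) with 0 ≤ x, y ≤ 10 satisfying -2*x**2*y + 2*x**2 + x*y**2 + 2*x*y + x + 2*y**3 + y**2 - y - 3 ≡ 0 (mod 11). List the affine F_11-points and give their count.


Affine F_11-points: {(1, 0), (1, 2), (1, 8), (2, 6), (3, 1), (3, 9), (3, 10), (4, 0), (4, 6), (4, 8), (6, 9), (8, 10), (9, 2), (10, 7)}; count = 14.

For each of the 121 pairs (x, y) ∈ F_11², evaluate f(x, y) mod 11. Record the zeros.
  x = 0: [0↦8, 1↦10, 2↦4, 3↦2, 4↦5, 5↦3, 6↦8, 7↦10, 8↦10, 9↦9, 10↦8]  zeros at y ∈ ∅
  x = 1: [0↦0, 1↦3, 2↦0, 3↦3, 4↦2, 5↦9, 6↦3, 7↦7, 8↦0, 9↦5, 10↦1]  zeros at y ∈ {0, 2, 8}
  x = 2: [0↦7, 1↦7, 2↦3, 3↦7, 4↦9, 5↦10, 6↦0, 7↦2, 8↦6, 9↦2, 10↦2]  zeros at y ∈ {6}
  x = 3: [0↦7, 1↦0, 2↦2, 3↦3, 4↦4, 5↦6, 6↦10, 7↦6, 8↦6, 9↦0, 10↦0]  zeros at y ∈ {1, 9, 10}
  x = 4: [0↦0, 1↦4, 2↦8, 3↦2, 4↦9, 5↦8, 6↦0, 7↦8, 8↦0, 9↦10, 10↦6]  zeros at y ∈ {0, 6, 8}
  x = 5: [0↦8, 1↦8, 2↦10, 3↦4, 4↦2, 5↦5, 6↦3, 7↦8, 8↦10, 9↦10, 10↦9]  zeros at y ∈ ∅
  x = 6: [0↦9, 1↦1, 2↦8, 3↦9, 4↦5, 5↦8, 6↦8, 7↦6, 8↦3, 9↦0, 10↦9]  zeros at y ∈ {9}
  x = 7: [0↦3, 1↦5, 2↦2, 3↦6, 4↦7, 5↦6, 6↦4, 7↦2, 8↦1, 9↦2, 10↦6]  zeros at y ∈ ∅
  x = 8: [0↦1, 1↦9, 2↦3, 3↦6, 4↦8, 5↦10, 6↦2, 7↦7, 8↦4, 9↦5, 10↦0]  zeros at y ∈ {10}
  x = 9: [0↦3, 1↦2, 2↦0, 3↦9, 4↦8, 5↦9, 6↦2, 7↦10, 8↦1, 9↦9, 10↦2]  zeros at y ∈ {2}
  x = 10: [0↦9, 1↦6, 2↦4, 3↦4, 4↦7, 5↦3, 6↦4, 7↦0, 8↦3, 9↦3, 10↦1]  zeros at y ∈ {7}
Collecting zeros: affine points = {(1, 0), (1, 2), (1, 8), (2, 6), (3, 1), (3, 9), (3, 10), (4, 0), (4, 6), (4, 8), (6, 9), (8, 10), (9, 2), (10, 7)}.
Total count |C(F_11)_aff| = 14.


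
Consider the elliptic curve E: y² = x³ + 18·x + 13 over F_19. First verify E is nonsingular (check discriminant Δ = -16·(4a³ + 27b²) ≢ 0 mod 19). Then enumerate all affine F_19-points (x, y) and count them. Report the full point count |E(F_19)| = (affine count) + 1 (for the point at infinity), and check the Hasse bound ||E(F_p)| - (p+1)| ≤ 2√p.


Affine points = {(2, 0), (4, 4), (4, 15), (5, 0), (7, 8), (7, 11), (8, 2), (8, 17), (9, 7), (9, 12), (12, 0), (14, 8), (14, 11), (17, 8), (17, 11)}; affine count = 15; |E(F_19)| = 16.

Discriminant check: Δ ∝ 4a³ + 27b² = 4·18³ + 27·13² = 4·5832 + 27·169 ≡ 18 (mod 19). Nonzero ⇒ E is nonsingular.
For each x ∈ F_19, compute rhs = x³ + 18·x + 13 mod 19, then count y ∈ F_19 with y² ≡ rhs.
  x = 0: rhs = 13, matching y values: none (0 points).
  x = 1: rhs = 13, matching y values: none (0 points).
  x = 2: rhs = 0, matching y values: 0 (1 points).
  x = 3: rhs = 18, matching y values: none (0 points).
  x = 4: rhs = 16, matching y values: 4, 15 (2 points).
  x = 5: rhs = 0, matching y values: 0 (1 points).
  x = 6: rhs = 14, matching y values: none (0 points).
  x = 7: rhs = 7, matching y values: 8, 11 (2 points).
  x = 8: rhs = 4, matching y values: 2, 17 (2 points).
  x = 9: rhs = 11, matching y values: 7, 12 (2 points).
  x = 10: rhs = 15, matching y values: none (0 points).
  x = 11: rhs = 3, matching y values: none (0 points).
  x = 12: rhs = 0, matching y values: 0 (1 points).
  x = 13: rhs = 12, matching y values: none (0 points).
  x = 14: rhs = 7, matching y values: 8, 11 (2 points).
  x = 15: rhs = 10, matching y values: none (0 points).
  x = 16: rhs = 8, matching y values: none (0 points).
  x = 17: rhs = 7, matching y values: 8, 11 (2 points).
  x = 18: rhs = 13, matching y values: none (0 points).
Total affine count: 15.
Full point count |E(F_19)| = 15 + 1 = 16.
Hasse bound: |16 − (19+1)| = |-4| = 4 ≤ 2√19 ≈ 8.7178 ✓.


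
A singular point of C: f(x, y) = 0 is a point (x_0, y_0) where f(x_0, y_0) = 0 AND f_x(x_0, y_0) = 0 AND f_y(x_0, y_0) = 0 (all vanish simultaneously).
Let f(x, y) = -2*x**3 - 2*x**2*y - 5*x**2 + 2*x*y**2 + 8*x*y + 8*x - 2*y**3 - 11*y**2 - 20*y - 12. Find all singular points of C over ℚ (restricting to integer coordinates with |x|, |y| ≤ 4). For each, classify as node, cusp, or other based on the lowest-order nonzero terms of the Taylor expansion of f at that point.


Singular points: {(0, -2)}; classification: node.

Compute partial derivatives:
  f_x = -6*x**2 - 4*x*y - 10*x + 2*y**2 + 8*y + 8.
  f_y = -2*x**2 + 4*x*y + 8*x - 6*y**2 - 22*y - 20.
Scan x_0 ∈ {−4, ..., 4}. For each x_0, f_y(x_0, y) is a polynomial in y; find its integer roots y ∈ {−4, ..., 4}, then test f_x and f at those candidates.
  x = -4: f_y(-4, y) = -6*y**2 - 38*y - 84; no integer root y with |y| ≤ 4.
  x = -3: f_y(-3, y) = -6*y**2 - 34*y - 62; no integer root y with |y| ≤ 4.
  x = -2: f_y(-2, y) = -6*y**2 - 30*y - 44; no integer root y with |y| ≤ 4.
  x = -1: f_y(-1, y) = -6*y**2 - 26*y - 30; no integer root y with |y| ≤ 4.
  x = 0: f_y(0, y) = -6*y**2 - 22*y - 20; vanishes at y ∈ {-2}. (0, -2): f_x = 0, f = 0 — SINGULAR.
  x = 1: f_y(1, y) = -6*y**2 - 18*y - 14; no integer root y with |y| ≤ 4.
  x = 2: f_y(2, y) = -6*y**2 - 14*y - 12; no integer root y with |y| ≤ 4.
  x = 3: f_y(3, y) = -6*y**2 - 10*y - 14; no integer root y with |y| ≤ 4.
  x = 4: f_y(4, y) = -6*y**2 - 6*y - 20; no integer root y with |y| ≤ 4.
Only singular point on the grid: (0, -2).
Classify: substitute x = 0 + u, y = -2 + v and expand: f = -2*u**3 - 2*u**2*v - u**2 + 2*u*v**2 - 2*v**3 + v**2.
No constant or linear terms (consistent with a singular point). Quadratic part: -u**2 + v**2. Cubic part: -2*u**3 - 2*u**2*v + 2*u*v**2 - 2*v**3.
The quadratic part v**2 - u**2 = (v − u)(v + u) splits into two distinct linear factors, so there are two distinct tangent lines y − -2 = ±(x − 0) — this is a node (ordinary double point).
Classification: node.


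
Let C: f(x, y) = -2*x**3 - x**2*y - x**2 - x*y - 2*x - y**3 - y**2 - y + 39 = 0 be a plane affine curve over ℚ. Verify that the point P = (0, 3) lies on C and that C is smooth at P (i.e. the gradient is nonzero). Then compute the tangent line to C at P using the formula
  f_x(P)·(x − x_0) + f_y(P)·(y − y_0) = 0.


Tangent line at P: -5*x - 34*y + 102 = 0.

Step 1: f(0, 3) = 0, so P lies on C.
Step 2: partial derivatives
  f_x(x, y) = -6*x**2 - 2*x*y - 2*x - y - 2, f_y(x, y) = -x**2 - x - 3*y**2 - 2*y - 1.
  f_x(P) = -5, f_y(P) = -34 (gradient nonzero, so P is smooth).
Step 3: tangent line at P: -5·(x − 0) + -34·(y − 3) = 0.
Expanding: -5*x - 34*y + 102 = 0.


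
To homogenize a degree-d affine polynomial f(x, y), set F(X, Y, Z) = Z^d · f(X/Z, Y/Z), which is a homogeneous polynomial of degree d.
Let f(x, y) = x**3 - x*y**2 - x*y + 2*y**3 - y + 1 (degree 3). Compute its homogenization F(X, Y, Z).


F(X, Y, Z) = X**3 - X*Y**2 - X*Y*Z + 2*Y**3 - Y*Z**2 + Z**3

deg(f) = 3.
Substitute x = X/Z, y = Y/Z into f, then multiply by Z^3.
  monomial 1·x^3·y^0 ↦ 1·X^3·Y^0·Z^0.
  monomial -1·x^1·y^2 ↦ -1·X^1·Y^2·Z^0.
  monomial -1·x^1·y^1 ↦ -1·X^1·Y^1·Z^1.
  monomial 2·x^0·y^3 ↦ 2·X^0·Y^3·Z^0.
  monomial -1·x^0·y^1 ↦ -1·X^0·Y^1·Z^2.
  monomial 1·x^0·y^0 ↦ 1·X^0·Y^0·Z^3.
Collecting: F(X, Y, Z) = X**3 - X*Y**2 - X*Y*Z + 2*Y**3 - Y*Z**2 + Z**3.


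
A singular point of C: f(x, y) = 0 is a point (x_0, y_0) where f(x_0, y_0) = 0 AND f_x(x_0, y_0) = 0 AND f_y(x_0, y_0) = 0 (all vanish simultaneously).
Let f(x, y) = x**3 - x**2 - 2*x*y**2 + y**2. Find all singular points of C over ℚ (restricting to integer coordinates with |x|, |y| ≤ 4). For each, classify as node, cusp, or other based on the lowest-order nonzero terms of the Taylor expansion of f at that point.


Singular points: {(0, 0)}; classification: node.

Compute partial derivatives:
  f_x = 3*x**2 - 2*x - 2*y**2.
  f_y = -4*x*y + 2*y.
Scan x_0 ∈ {−4, ..., 4}. For each x_0, f_y(x_0, y) is a polynomial in y; find its integer roots y ∈ {−4, ..., 4}, then test f_x and f at those candidates.
  x = -4: f_y(-4, y) = 18*y; vanishes at y ∈ {0}. (-4, 0): f_x = 56 ≠ 0.
  x = -3: f_y(-3, y) = 14*y; vanishes at y ∈ {0}. (-3, 0): f_x = 33 ≠ 0.
  x = -2: f_y(-2, y) = 10*y; vanishes at y ∈ {0}. (-2, 0): f_x = 16 ≠ 0.
  x = -1: f_y(-1, y) = 6*y; vanishes at y ∈ {0}. (-1, 0): f_x = 5 ≠ 0.
  x = 0: f_y(0, y) = 2*y; vanishes at y ∈ {0}. (0, 0): f_x = 0, f = 0 — SINGULAR.
  x = 1: f_y(1, y) = -2*y; vanishes at y ∈ {0}. (1, 0): f_x = 1 ≠ 0.
  x = 2: f_y(2, y) = -6*y; vanishes at y ∈ {0}. (2, 0): f_x = 8 ≠ 0.
  x = 3: f_y(3, y) = -10*y; vanishes at y ∈ {0}. (3, 0): f_x = 21 ≠ 0.
  x = 4: f_y(4, y) = -14*y; vanishes at y ∈ {0}. (4, 0): f_x = 40 ≠ 0.
Only singular point on the grid: (0, 0).
Classify: substitute x = 0 + u, y = 0 + v and expand: f = u**3 - u**2 - 2*u*v**2 + v**2.
No constant or linear terms (consistent with a singular point). Quadratic part: -u**2 + v**2. Cubic part: u**3 - 2*u*v**2.
The quadratic part v**2 - u**2 = (v − u)(v + u) splits into two distinct linear factors, so there are two distinct tangent lines y − 0 = ±(x − 0) — this is a node (ordinary double point).
Classification: node.


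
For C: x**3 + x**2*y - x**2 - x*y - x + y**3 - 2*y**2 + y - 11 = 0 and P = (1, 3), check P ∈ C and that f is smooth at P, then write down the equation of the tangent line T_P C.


Tangent line at P: 3*x + 16*y - 51 = 0.

Step 1: f(1, 3) = 0, so P lies on C.
Step 2: partial derivatives
  f_x(x, y) = 3*x**2 + 2*x*y - 2*x - y - 1, f_y(x, y) = x**2 - x + 3*y**2 - 4*y + 1.
  f_x(P) = 3, f_y(P) = 16 (gradient nonzero, so P is smooth).
Step 3: tangent line at P: 3·(x − 1) + 16·(y − 3) = 0.
Expanding: 3*x + 16*y - 51 = 0.


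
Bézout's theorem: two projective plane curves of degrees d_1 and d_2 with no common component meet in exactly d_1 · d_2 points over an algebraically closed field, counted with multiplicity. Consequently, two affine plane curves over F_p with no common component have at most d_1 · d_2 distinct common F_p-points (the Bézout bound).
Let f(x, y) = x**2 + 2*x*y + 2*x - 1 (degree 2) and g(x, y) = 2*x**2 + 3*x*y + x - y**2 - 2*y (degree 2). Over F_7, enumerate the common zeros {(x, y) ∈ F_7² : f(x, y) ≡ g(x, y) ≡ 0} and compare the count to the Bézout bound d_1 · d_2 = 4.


Common zeros: {(3, 0)}; count = 1; Bézout bound = 4.

deg(f) = 2, deg(g) = 2, so Bézout bound = 4.
Scan x ∈ F_7. For each x, list the y ∈ F_7 with f(x, y) ≡ 0 and those with g(x, y) ≡ 0 (mod 7); the common zeros in that column are the intersection.
  x = 0: f ≡ 0 at y ∈ ∅; g ≡ 0 at y ∈ {0, 5}; common: ∅.
  x = 1: f ≡ 0 at y ∈ {6}; g ≡ 0 at y ∈ ∅; common: ∅.
  x = 2: f ≡ 0 at y ∈ {0}; g ≡ 0 at y ∈ {2}; common: ∅.
  x = 3: f ≡ 0 at y ∈ {0}; g ≡ 0 at y ∈ {0}; common: {0}.
  x = 4: f ≡ 0 at y ∈ {5}; g ≡ 0 at y ∈ ∅; common: ∅.
  x = 5: f ≡ 0 at y ∈ {5}; g ≡ 0 at y ∈ {2, 4}; common: ∅.
  x = 6: f ≡ 0 at y ∈ {6}; g ≡ 0 at y ∈ {4, 5}; common: ∅.
Collecting: common zeros = {(3, 0)}, so the count is 1.
Comparison with the Bézout bound: 1 ≤ 4 = deg(f)·deg(g), as expected for curves with no common component (the affine F_7-count falls short of the bound because intersections may lie at infinity, over extension fields, or carry multiplicity).


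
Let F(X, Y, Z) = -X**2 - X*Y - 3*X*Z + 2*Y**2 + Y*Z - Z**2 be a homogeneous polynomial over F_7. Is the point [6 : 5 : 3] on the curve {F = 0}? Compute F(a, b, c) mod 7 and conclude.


F(6,5,3) ≡ 6 (mod 7); P is NOT on the curve.

Evaluate F(6, 5, 3) term-by-term (mod 7).
  -X**2 ↦ -1·36·1·1 = -36
  -X*Y ↦ -1·6·5·1 = -30
  -3*X*Z ↦ -3·6·1·3 = -54
  2*Y**2 ↦ 2·1·25·1 = 50
  Y*Z ↦ 1·1·5·3 = 15
  -Z**2 ↦ -1·1·1·9 = -9
Sum: F(6, 5, 3) = (-36) + (-30) + (-54) + (50) + (15) + (-9) = -64.
Reducing mod 7: -64 ≡ 6 (mod 7).
Since F(a, b, c) ≡ 6 ≠ 0 (mod 7), P does NOT lie on the curve.


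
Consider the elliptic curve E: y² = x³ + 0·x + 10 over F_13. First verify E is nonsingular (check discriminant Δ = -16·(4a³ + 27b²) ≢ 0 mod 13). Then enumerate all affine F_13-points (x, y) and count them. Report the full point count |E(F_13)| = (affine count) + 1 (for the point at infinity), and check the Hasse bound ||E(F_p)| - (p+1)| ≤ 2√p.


Affine points = {(0, 6), (0, 7), (4, 3), (4, 10), (10, 3), (10, 10), (12, 3), (12, 10)}; affine count = 8; |E(F_13)| = 9.

Discriminant check: Δ ∝ 4a³ + 27b² = 4·0³ + 27·10² = 4·0 + 27·100 ≡ 9 (mod 13). Nonzero ⇒ E is nonsingular.
For each x ∈ F_13, compute rhs = x³ + 0·x + 10 mod 13, then count y ∈ F_13 with y² ≡ rhs.
  x = 0: rhs = 10, matching y values: 6, 7 (2 points).
  x = 1: rhs = 11, matching y values: none (0 points).
  x = 2: rhs = 5, matching y values: none (0 points).
  x = 3: rhs = 11, matching y values: none (0 points).
  x = 4: rhs = 9, matching y values: 3, 10 (2 points).
  x = 5: rhs = 5, matching y values: none (0 points).
  x = 6: rhs = 5, matching y values: none (0 points).
  x = 7: rhs = 2, matching y values: none (0 points).
  x = 8: rhs = 2, matching y values: none (0 points).
  x = 9: rhs = 11, matching y values: none (0 points).
  x = 10: rhs = 9, matching y values: 3, 10 (2 points).
  x = 11: rhs = 2, matching y values: none (0 points).
  x = 12: rhs = 9, matching y values: 3, 10 (2 points).
Total affine count: 8.
Full point count |E(F_13)| = 8 + 1 = 9.
Hasse bound: |9 − (13+1)| = |-5| = 5 ≤ 2√13 ≈ 7.2111 ✓.


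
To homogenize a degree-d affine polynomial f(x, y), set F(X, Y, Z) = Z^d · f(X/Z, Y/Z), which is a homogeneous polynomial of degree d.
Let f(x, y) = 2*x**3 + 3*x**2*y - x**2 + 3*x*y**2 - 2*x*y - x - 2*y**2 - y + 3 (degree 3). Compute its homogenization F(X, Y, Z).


F(X, Y, Z) = 2*X**3 + 3*X**2*Y - X**2*Z + 3*X*Y**2 - 2*X*Y*Z - X*Z**2 - 2*Y**2*Z - Y*Z**2 + 3*Z**3

deg(f) = 3.
Substitute x = X/Z, y = Y/Z into f, then multiply by Z^3.
  monomial 2·x^3·y^0 ↦ 2·X^3·Y^0·Z^0.
  monomial 3·x^2·y^1 ↦ 3·X^2·Y^1·Z^0.
  monomial -1·x^2·y^0 ↦ -1·X^2·Y^0·Z^1.
  monomial 3·x^1·y^2 ↦ 3·X^1·Y^2·Z^0.
  monomial -2·x^1·y^1 ↦ -2·X^1·Y^1·Z^1.
  monomial -1·x^1·y^0 ↦ -1·X^1·Y^0·Z^2.
  monomial -2·x^0·y^2 ↦ -2·X^0·Y^2·Z^1.
  monomial -1·x^0·y^1 ↦ -1·X^0·Y^1·Z^2.
  monomial 3·x^0·y^0 ↦ 3·X^0·Y^0·Z^3.
Collecting: F(X, Y, Z) = 2*X**3 + 3*X**2*Y - X**2*Z + 3*X*Y**2 - 2*X*Y*Z - X*Z**2 - 2*Y**2*Z - Y*Z**2 + 3*Z**3.


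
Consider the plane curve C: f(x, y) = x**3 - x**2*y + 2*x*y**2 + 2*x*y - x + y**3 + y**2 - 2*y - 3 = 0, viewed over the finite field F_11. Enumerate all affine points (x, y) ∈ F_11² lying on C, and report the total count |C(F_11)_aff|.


Affine F_11-points: {(1, 1), (1, 8), (1, 10), (5, 6), (5, 7), (5, 9), (9, 2), (9, 4), (9, 8), (10, 3), (10, 10)}; count = 11.

For each of the 121 pairs (x, y) ∈ F_11², evaluate f(x, y) mod 11. Record the zeros.
  x = 0: [0↦8, 1↦8, 2↦5, 3↦5, 4↦3, 5↦5, 6↦6, 7↦1, 8↦7, 9↦8, 10↦10]  zeros at y ∈ ∅
  x = 1: [0↦8, 1↦0, 2↦4, 3↦4, 4↦6, 5↦5, 6↦7, 7↦7, 8↦0, 9↦3, 10↦0]  zeros at y ∈ {1, 8, 10}
  x = 2: [0↦3, 1↦7, 2↦5, 3↦3, 4↦7, 5↦1, 6↦2, 7↦5, 8↦5, 9↦8, 10↦9]  zeros at y ∈ ∅
  x = 3: [0↦10, 1↦2, 2↦3, 3↦8, 4↦1, 5↦10, 6↦8, 7↦1, 8↦6, 9↦7, 10↦10]  zeros at y ∈ ∅
  x = 4: [0↦2, 1↦2, 2↦4, 3↦3, 4↦5, 5↦5, 6↦9, 7↦1, 8↦9, 9↦6, 10↦9]  zeros at y ∈ ∅
  x = 5: [0↦7, 1↦2, 2↦3, 3↦5, 4↦3, 5↦3, 6↦0, 7↦0, 8↦9, 9↦0, 10↦1]  zeros at y ∈ {6, 7, 9}
  x = 6: [0↦9, 1↦8, 2↦6, 3↦9, 4↦1, 5↦10, 6↦9, 7↦4, 8↦1, 9↦6, 10↦3]  zeros at y ∈ ∅
  x = 7: [0↦3, 1↦4, 2↦8, 3↦10, 4↦5, 5↦10, 6↦9, 7↦8, 8↦2, 9↦8, 10↦10]  zeros at y ∈ ∅
  x = 8: [0↦6, 1↦7, 2↦4, 3↦3, 4↦10, 5↦9, 6↦6, 7↦7, 8↦7, 9↦1, 10↦6]  zeros at y ∈ ∅
  x = 9: [0↦2, 1↦1, 2↦0, 3↦5, 4↦0, 5↦2, 6↦6, 7↦7, 8↦0, 9↦2, 10↦8]  zeros at y ∈ {2, 4, 8}
  x = 10: [0↦8, 1↦3, 2↦2, 3↦0, 4↦3, 5↦6, 6↦4, 7↦3, 8↦9, 9↦6, 10↦0]  zeros at y ∈ {3, 10}
Collecting zeros: affine points = {(1, 1), (1, 8), (1, 10), (5, 6), (5, 7), (5, 9), (9, 2), (9, 4), (9, 8), (10, 3), (10, 10)}.
Total count |C(F_11)_aff| = 11.


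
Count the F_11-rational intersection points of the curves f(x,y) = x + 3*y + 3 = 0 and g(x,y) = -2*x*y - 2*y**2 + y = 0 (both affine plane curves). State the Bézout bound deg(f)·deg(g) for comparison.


Common zeros: {(5, 1), (8, 0)}; count = 2; Bézout bound = 2.

deg(f) = 1, deg(g) = 2, so Bézout bound = 2.
Scan x ∈ F_11. For each x, list the y ∈ F_11 with f(x, y) ≡ 0 and those with g(x, y) ≡ 0 (mod 11); the common zeros in that column are the intersection.
  x = 0: f ≡ 0 at y ∈ {10}; g ≡ 0 at y ∈ {0, 6}; common: ∅.
  x = 1: f ≡ 0 at y ∈ {6}; g ≡ 0 at y ∈ {0, 5}; common: ∅.
  x = 2: f ≡ 0 at y ∈ {2}; g ≡ 0 at y ∈ {0, 4}; common: ∅.
  x = 3: f ≡ 0 at y ∈ {9}; g ≡ 0 at y ∈ {0, 3}; common: ∅.
  x = 4: f ≡ 0 at y ∈ {5}; g ≡ 0 at y ∈ {0, 2}; common: ∅.
  x = 5: f ≡ 0 at y ∈ {1}; g ≡ 0 at y ∈ {0, 1}; common: {1}.
  x = 6: f ≡ 0 at y ∈ {8}; g ≡ 0 at y ∈ {0}; common: ∅.
  x = 7: f ≡ 0 at y ∈ {4}; g ≡ 0 at y ∈ {0, 10}; common: ∅.
  x = 8: f ≡ 0 at y ∈ {0}; g ≡ 0 at y ∈ {0, 9}; common: {0}.
  x = 9: f ≡ 0 at y ∈ {7}; g ≡ 0 at y ∈ {0, 8}; common: ∅.
  x = 10: f ≡ 0 at y ∈ {3}; g ≡ 0 at y ∈ {0, 7}; common: ∅.
Collecting: common zeros = {(5, 1), (8, 0)}, so the count is 2.
Comparison with the Bézout bound: 2 ≤ 2 = deg(f)·deg(g), as expected for curves with no common component (the bound is attained).


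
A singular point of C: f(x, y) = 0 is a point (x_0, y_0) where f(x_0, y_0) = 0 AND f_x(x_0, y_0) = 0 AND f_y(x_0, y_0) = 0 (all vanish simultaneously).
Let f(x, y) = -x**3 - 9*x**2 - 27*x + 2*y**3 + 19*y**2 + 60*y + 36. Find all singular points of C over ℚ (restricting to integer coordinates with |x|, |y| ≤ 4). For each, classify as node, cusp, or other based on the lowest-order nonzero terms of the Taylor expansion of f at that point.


Singular points: {(-3, -3)}; classification: cusp.

Compute partial derivatives:
  f_x = -3*x**2 - 18*x - 27.
  f_y = 6*y**2 + 38*y + 60.
Scan x_0 ∈ {−4, ..., 4}. For each x_0, f_y(x_0, y) is a polynomial in y; find its integer roots y ∈ {−4, ..., 4}, then test f_x and f at those candidates.
  x = -4: f_y(-4, y) = 6*y**2 + 38*y + 60; vanishes at y ∈ {-3}. (-4, -3): f_x = -3 ≠ 0.
  x = -3: f_y(-3, y) = 6*y**2 + 38*y + 60; vanishes at y ∈ {-3}. (-3, -3): f_x = 0, f = 0 — SINGULAR.
  x = -2: f_y(-2, y) = 6*y**2 + 38*y + 60; vanishes at y ∈ {-3}. (-2, -3): f_x = -3 ≠ 0.
  x = -1: f_y(-1, y) = 6*y**2 + 38*y + 60; vanishes at y ∈ {-3}. (-1, -3): f_x = -12 ≠ 0.
  x = 0: f_y(0, y) = 6*y**2 + 38*y + 60; vanishes at y ∈ {-3}. (0, -3): f_x = -27 ≠ 0.
  x = 1: f_y(1, y) = 6*y**2 + 38*y + 60; vanishes at y ∈ {-3}. (1, -3): f_x = -48 ≠ 0.
  x = 2: f_y(2, y) = 6*y**2 + 38*y + 60; vanishes at y ∈ {-3}. (2, -3): f_x = -75 ≠ 0.
  x = 3: f_y(3, y) = 6*y**2 + 38*y + 60; vanishes at y ∈ {-3}. (3, -3): f_x = -108 ≠ 0.
  x = 4: f_y(4, y) = 6*y**2 + 38*y + 60; vanishes at y ∈ {-3}. (4, -3): f_x = -147 ≠ 0.
Only singular point on the grid: (-3, -3).
Classify: substitute x = -3 + u, y = -3 + v and expand: f = -u**3 + 2*v**3 + v**2.
No constant or linear terms (consistent with a singular point). Quadratic part: v**2. Cubic part: -u**3 + 2*v**3.
The quadratic part v**2 is a perfect square, so there is a single (double) tangent line v = 0, i.e. y = -3. Restricting the cubic part to that line (v = 0) leaves -u**3 ≠ 0, so f is not divisible by v and the branch is v² ≈ u**3 to lowest order — this is a cusp.
Classification: cusp.


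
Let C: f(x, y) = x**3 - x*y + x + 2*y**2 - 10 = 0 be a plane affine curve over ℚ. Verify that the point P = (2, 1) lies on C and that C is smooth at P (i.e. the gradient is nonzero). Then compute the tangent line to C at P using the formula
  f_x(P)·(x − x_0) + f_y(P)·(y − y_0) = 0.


Tangent line at P: 12*x + 2*y - 26 = 0.

Step 1: f(2, 1) = 0, so P lies on C.
Step 2: partial derivatives
  f_x(x, y) = 3*x**2 - y + 1, f_y(x, y) = -x + 4*y.
  f_x(P) = 12, f_y(P) = 2 (gradient nonzero, so P is smooth).
Step 3: tangent line at P: 12·(x − 2) + 2·(y − 1) = 0.
Expanding: 12*x + 2*y - 26 = 0.


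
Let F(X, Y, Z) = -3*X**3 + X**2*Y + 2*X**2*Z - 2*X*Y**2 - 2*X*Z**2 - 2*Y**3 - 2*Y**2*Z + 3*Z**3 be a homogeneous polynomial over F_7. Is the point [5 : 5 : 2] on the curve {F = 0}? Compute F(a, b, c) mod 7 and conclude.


F(5,5,2) ≡ 4 (mod 7); P is NOT on the curve.

Evaluate F(5, 5, 2) term-by-term (mod 7).
  -3*X**3 ↦ -3·125·1·1 = -375
  X**2*Y ↦ 1·25·5·1 = 125
  2*X**2*Z ↦ 2·25·1·2 = 100
  -2*X*Y**2 ↦ -2·5·25·1 = -250
  -2*X*Z**2 ↦ -2·5·1·4 = -40
  -2*Y**3 ↦ -2·1·125·1 = -250
  -2*Y**2*Z ↦ -2·1·25·2 = -100
  3*Z**3 ↦ 3·1·1·8 = 24
Sum: F(5, 5, 2) = (-375) + (125) + (100) + (-250) + (-40) + (-250) + (-100) + (24) = -766.
Reducing mod 7: -766 ≡ 4 (mod 7).
Since F(a, b, c) ≡ 4 ≠ 0 (mod 7), P does NOT lie on the curve.


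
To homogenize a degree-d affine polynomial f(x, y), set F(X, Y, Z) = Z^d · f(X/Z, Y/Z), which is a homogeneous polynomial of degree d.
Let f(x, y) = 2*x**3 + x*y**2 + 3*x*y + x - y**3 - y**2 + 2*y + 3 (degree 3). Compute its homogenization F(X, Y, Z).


F(X, Y, Z) = 2*X**3 + X*Y**2 + 3*X*Y*Z + X*Z**2 - Y**3 - Y**2*Z + 2*Y*Z**2 + 3*Z**3

deg(f) = 3.
Substitute x = X/Z, y = Y/Z into f, then multiply by Z^3.
  monomial 2·x^3·y^0 ↦ 2·X^3·Y^0·Z^0.
  monomial 1·x^1·y^2 ↦ 1·X^1·Y^2·Z^0.
  monomial 3·x^1·y^1 ↦ 3·X^1·Y^1·Z^1.
  monomial 1·x^1·y^0 ↦ 1·X^1·Y^0·Z^2.
  monomial -1·x^0·y^3 ↦ -1·X^0·Y^3·Z^0.
  monomial -1·x^0·y^2 ↦ -1·X^0·Y^2·Z^1.
  monomial 2·x^0·y^1 ↦ 2·X^0·Y^1·Z^2.
  monomial 3·x^0·y^0 ↦ 3·X^0·Y^0·Z^3.
Collecting: F(X, Y, Z) = 2*X**3 + X*Y**2 + 3*X*Y*Z + X*Z**2 - Y**3 - Y**2*Z + 2*Y*Z**2 + 3*Z**3.


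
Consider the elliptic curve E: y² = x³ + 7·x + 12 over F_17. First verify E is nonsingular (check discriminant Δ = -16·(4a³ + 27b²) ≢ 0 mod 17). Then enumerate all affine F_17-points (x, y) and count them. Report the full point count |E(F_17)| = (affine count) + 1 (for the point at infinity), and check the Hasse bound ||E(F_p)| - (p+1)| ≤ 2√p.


Affine points = {(2, 0), (3, 3), (3, 14), (4, 6), (4, 11), (5, 6), (5, 11), (6, 7), (6, 10), (7, 8), (7, 9), (8, 6), (8, 11), (11, 3), (11, 14), (14, 7), (14, 10), (16, 2), (16, 15)}; affine count = 19; |E(F_17)| = 20.

Discriminant check: Δ ∝ 4a³ + 27b² = 4·7³ + 27·12² = 4·343 + 27·144 ≡ 7 (mod 17). Nonzero ⇒ E is nonsingular.
For each x ∈ F_17, compute rhs = x³ + 7·x + 12 mod 17, then count y ∈ F_17 with y² ≡ rhs.
  x = 0: rhs = 12, matching y values: none (0 points).
  x = 1: rhs = 3, matching y values: none (0 points).
  x = 2: rhs = 0, matching y values: 0 (1 points).
  x = 3: rhs = 9, matching y values: 3, 14 (2 points).
  x = 4: rhs = 2, matching y values: 6, 11 (2 points).
  x = 5: rhs = 2, matching y values: 6, 11 (2 points).
  x = 6: rhs = 15, matching y values: 7, 10 (2 points).
  x = 7: rhs = 13, matching y values: 8, 9 (2 points).
  x = 8: rhs = 2, matching y values: 6, 11 (2 points).
  x = 9: rhs = 5, matching y values: none (0 points).
  x = 10: rhs = 11, matching y values: none (0 points).
  x = 11: rhs = 9, matching y values: 3, 14 (2 points).
  x = 12: rhs = 5, matching y values: none (0 points).
  x = 13: rhs = 5, matching y values: none (0 points).
  x = 14: rhs = 15, matching y values: 7, 10 (2 points).
  x = 15: rhs = 7, matching y values: none (0 points).
  x = 16: rhs = 4, matching y values: 2, 15 (2 points).
Total affine count: 19.
Full point count |E(F_17)| = 19 + 1 = 20.
Hasse bound: |20 − (17+1)| = |2| = 2 ≤ 2√17 ≈ 8.2462 ✓.


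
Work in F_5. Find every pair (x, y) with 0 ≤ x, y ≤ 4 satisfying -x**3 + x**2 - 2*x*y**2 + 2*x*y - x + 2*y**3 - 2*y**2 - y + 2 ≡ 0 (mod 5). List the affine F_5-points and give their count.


Affine F_5-points: {(0, 3), (1, 1), (2, 1), (2, 3), (2, 4), (3, 1), (3, 2), (4, 0), (4, 2), (4, 3)}; count = 10.

For each of the 25 pairs (x, y) ∈ F_5², evaluate f(x, y) mod 5. Record the zeros.
  x = 0: [0↦2, 1↦1, 2↦3, 3↦0, 4↦4]  zeros at y ∈ {3}
  x = 1: [0↦1, 1↦0, 2↦3, 3↦2, 4↦4]  zeros at y ∈ {1}
  x = 2: [0↦1, 1↦0, 2↦4, 3↦0, 4↦0]  zeros at y ∈ {1, 3, 4}
  x = 3: [0↦1, 1↦0, 2↦0, 3↦3, 4↦1]  zeros at y ∈ {1, 2}
  x = 4: [0↦0, 1↦4, 2↦0, 3↦0, 4↦1]  zeros at y ∈ {0, 2, 3}
Collecting zeros: affine points = {(0, 3), (1, 1), (2, 1), (2, 3), (2, 4), (3, 1), (3, 2), (4, 0), (4, 2), (4, 3)}.
Total count |C(F_5)_aff| = 10.


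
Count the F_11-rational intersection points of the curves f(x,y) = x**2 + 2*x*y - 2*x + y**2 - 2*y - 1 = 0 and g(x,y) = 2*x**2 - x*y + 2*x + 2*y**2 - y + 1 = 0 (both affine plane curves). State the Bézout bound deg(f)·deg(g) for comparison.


Common zeros: ∅; count = 0; Bézout bound = 4.

deg(f) = 2, deg(g) = 2, so Bézout bound = 4.
Scan x ∈ F_11. For each x, list the y ∈ F_11 with f(x, y) ≡ 0 and those with g(x, y) ≡ 0 (mod 11); the common zeros in that column are the intersection.
  x = 0: f ≡ 0 at y ∈ ∅; g ≡ 0 at y ∈ {8, 9}; common: ∅.
  x = 1: f ≡ 0 at y ∈ ∅; g ≡ 0 at y ∈ ∅; common: ∅.
  x = 2: f ≡ 0 at y ∈ ∅; g ≡ 0 at y ∈ {3, 4}; common: ∅.
  x = 3: f ≡ 0 at y ∈ ∅; g ≡ 0 at y ∈ {5, 8}; common: ∅.
  x = 4: f ≡ 0 at y ∈ ∅; g ≡ 0 at y ∈ {3, 5}; common: ∅.
  x = 5: f ≡ 0 at y ∈ ∅; g ≡ 0 at y ∈ ∅; common: ∅.
  x = 6: f ≡ 0 at y ∈ ∅; g ≡ 0 at y ∈ ∅; common: ∅.
  x = 7: f ≡ 0 at y ∈ ∅; g ≡ 0 at y ∈ ∅; common: ∅.
  x = 8: f ≡ 0 at y ∈ ∅; g ≡ 0 at y ∈ ∅; common: ∅.
  x = 9: f ≡ 0 at y ∈ ∅; g ≡ 0 at y ∈ {7, 9}; common: ∅.
  x = 10: f ≡ 0 at y ∈ ∅; g ≡ 0 at y ∈ {4, 7}; common: ∅.
Collecting: common zeros = ∅, so the count is 0.
Comparison with the Bézout bound: 0 ≤ 4 = deg(f)·deg(g), as expected for curves with no common component (the affine F_11-count falls short of the bound because intersections may lie at infinity, over extension fields, or carry multiplicity).


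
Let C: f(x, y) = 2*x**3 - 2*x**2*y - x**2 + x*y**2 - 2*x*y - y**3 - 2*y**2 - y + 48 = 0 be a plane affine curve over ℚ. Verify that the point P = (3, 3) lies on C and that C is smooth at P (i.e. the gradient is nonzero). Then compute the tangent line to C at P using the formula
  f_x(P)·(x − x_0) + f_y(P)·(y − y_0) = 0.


Tangent line at P: 15*x - 46*y + 93 = 0.

Step 1: f(3, 3) = 0, so P lies on C.
Step 2: partial derivatives
  f_x(x, y) = 6*x**2 - 4*x*y - 2*x + y**2 - 2*y, f_y(x, y) = -2*x**2 + 2*x*y - 2*x - 3*y**2 - 4*y - 1.
  f_x(P) = 15, f_y(P) = -46 (gradient nonzero, so P is smooth).
Step 3: tangent line at P: 15·(x − 3) + -46·(y − 3) = 0.
Expanding: 15*x - 46*y + 93 = 0.


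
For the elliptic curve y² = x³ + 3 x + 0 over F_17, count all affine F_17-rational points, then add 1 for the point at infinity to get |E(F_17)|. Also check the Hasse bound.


Affine points = {(0, 0), (1, 2), (1, 15), (3, 6), (3, 11), (4, 5), (4, 12), (5, 2), (5, 15), (6, 8), (6, 9), (8, 3), (8, 14), (9, 5), (9, 12), (11, 2), (11, 15), (12, 8), (12, 9), (13, 3), (13, 14), (14, 7), (14, 10), (16, 8), (16, 9)}; affine count = 25; |E(F_17)| = 26.

Discriminant check: Δ ∝ 4a³ + 27b² = 4·3³ + 27·0² = 4·27 + 27·0 ≡ 6 (mod 17). Nonzero ⇒ E is nonsingular.
For each x ∈ F_17, compute rhs = x³ + 3·x + 0 mod 17, then count y ∈ F_17 with y² ≡ rhs.
  x = 0: rhs = 0, matching y values: 0 (1 points).
  x = 1: rhs = 4, matching y values: 2, 15 (2 points).
  x = 2: rhs = 14, matching y values: none (0 points).
  x = 3: rhs = 2, matching y values: 6, 11 (2 points).
  x = 4: rhs = 8, matching y values: 5, 12 (2 points).
  x = 5: rhs = 4, matching y values: 2, 15 (2 points).
  x = 6: rhs = 13, matching y values: 8, 9 (2 points).
  x = 7: rhs = 7, matching y values: none (0 points).
  x = 8: rhs = 9, matching y values: 3, 14 (2 points).
  x = 9: rhs = 8, matching y values: 5, 12 (2 points).
  x = 10: rhs = 10, matching y values: none (0 points).
  x = 11: rhs = 4, matching y values: 2, 15 (2 points).
  x = 12: rhs = 13, matching y values: 8, 9 (2 points).
  x = 13: rhs = 9, matching y values: 3, 14 (2 points).
  x = 14: rhs = 15, matching y values: 7, 10 (2 points).
  x = 15: rhs = 3, matching y values: none (0 points).
  x = 16: rhs = 13, matching y values: 8, 9 (2 points).
Total affine count: 25.
Full point count |E(F_17)| = 25 + 1 = 26.
Hasse bound: |26 − (17+1)| = |8| = 8 ≤ 2√17 ≈ 8.2462 ✓.


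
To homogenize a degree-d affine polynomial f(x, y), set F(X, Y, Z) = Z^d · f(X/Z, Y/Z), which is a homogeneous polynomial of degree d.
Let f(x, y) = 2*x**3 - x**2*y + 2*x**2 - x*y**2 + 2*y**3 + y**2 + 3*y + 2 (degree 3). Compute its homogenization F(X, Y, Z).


F(X, Y, Z) = 2*X**3 - X**2*Y + 2*X**2*Z - X*Y**2 + 2*Y**3 + Y**2*Z + 3*Y*Z**2 + 2*Z**3

deg(f) = 3.
Substitute x = X/Z, y = Y/Z into f, then multiply by Z^3.
  monomial 2·x^3·y^0 ↦ 2·X^3·Y^0·Z^0.
  monomial -1·x^2·y^1 ↦ -1·X^2·Y^1·Z^0.
  monomial 2·x^2·y^0 ↦ 2·X^2·Y^0·Z^1.
  monomial -1·x^1·y^2 ↦ -1·X^1·Y^2·Z^0.
  monomial 2·x^0·y^3 ↦ 2·X^0·Y^3·Z^0.
  monomial 1·x^0·y^2 ↦ 1·X^0·Y^2·Z^1.
  monomial 3·x^0·y^1 ↦ 3·X^0·Y^1·Z^2.
  monomial 2·x^0·y^0 ↦ 2·X^0·Y^0·Z^3.
Collecting: F(X, Y, Z) = 2*X**3 - X**2*Y + 2*X**2*Z - X*Y**2 + 2*Y**3 + Y**2*Z + 3*Y*Z**2 + 2*Z**3.


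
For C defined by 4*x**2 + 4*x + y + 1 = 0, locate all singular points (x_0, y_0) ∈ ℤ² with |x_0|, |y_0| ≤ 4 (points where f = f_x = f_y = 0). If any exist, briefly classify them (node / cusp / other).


No singular points in the scanned grid; C is smooth there.

Compute partial derivatives:
  f_x = 8*x + 4.
  f_y = 1.
f_y = 1 is a nonzero constant, so f_y never vanishes: no point (x, y) can satisfy f = f_x = f_y = 0. In particular no (x, y) ∈ {−4, ..., 4}² is singular; the curve is smooth.


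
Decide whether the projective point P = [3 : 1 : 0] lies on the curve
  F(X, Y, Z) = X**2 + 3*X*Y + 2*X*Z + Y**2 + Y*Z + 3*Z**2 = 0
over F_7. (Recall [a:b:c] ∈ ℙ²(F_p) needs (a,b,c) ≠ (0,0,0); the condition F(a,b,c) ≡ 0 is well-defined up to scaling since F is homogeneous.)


F(3,1,0) ≡ 5 (mod 7); P is NOT on the curve.

Evaluate F(3, 1, 0) term-by-term (mod 7).
  X**2 ↦ 1·9·1·1 = 9
  3*X*Y ↦ 3·3·1·1 = 9
  2*X*Z ↦ 2·3·1·0 = 0
  Y**2 ↦ 1·1·1·1 = 1
  Y*Z ↦ 1·1·1·0 = 0
  3*Z**2 ↦ 3·1·1·0 = 0
Sum: F(3, 1, 0) = (9) + (9) + (0) + (1) + (0) + (0) = 19.
Reducing mod 7: 19 ≡ 5 (mod 7).
Since F(a, b, c) ≡ 5 ≠ 0 (mod 7), P does NOT lie on the curve.


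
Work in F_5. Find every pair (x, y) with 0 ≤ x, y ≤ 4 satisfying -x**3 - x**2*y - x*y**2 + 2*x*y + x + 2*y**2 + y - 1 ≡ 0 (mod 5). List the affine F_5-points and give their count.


Affine F_5-points: {(0, 3), (0, 4), (2, 2), (3, 0), (3, 3), (4, 1), (4, 3)}; count = 7.

For each of the 25 pairs (x, y) ∈ F_5², evaluate f(x, y) mod 5. Record the zeros.
  x = 0: [0↦4, 1↦2, 2↦4, 3↦0, 4↦0]  zeros at y ∈ {3, 4}
  x = 1: [0↦4, 1↦2, 2↦2, 3↦4, 4↦3]  zeros at y ∈ ∅
  x = 2: [0↦3, 1↦4, 2↦0, 3↦1, 4↦2]  zeros at y ∈ {2}
  x = 3: [0↦0, 1↦2, 2↦2, 3↦0, 4↦1]  zeros at y ∈ {0, 3}
  x = 4: [0↦4, 1↦0, 2↦2, 3↦0, 4↦4]  zeros at y ∈ {1, 3}
Collecting zeros: affine points = {(0, 3), (0, 4), (2, 2), (3, 0), (3, 3), (4, 1), (4, 3)}.
Total count |C(F_5)_aff| = 7.


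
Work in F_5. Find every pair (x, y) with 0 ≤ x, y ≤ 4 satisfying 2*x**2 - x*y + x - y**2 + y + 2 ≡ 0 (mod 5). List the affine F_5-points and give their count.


Affine F_5-points: {(0, 2), (0, 4), (1, 0), (2, 1), (2, 3), (3, 1), (3, 2), (4, 3), (4, 4)}; count = 9.

For each of the 25 pairs (x, y) ∈ F_5², evaluate f(x, y) mod 5. Record the zeros.
  x = 0: [0↦2, 1↦2, 2↦0, 3↦1, 4↦0]  zeros at y ∈ {2, 4}
  x = 1: [0↦0, 1↦4, 2↦1, 3↦1, 4↦4]  zeros at y ∈ {0}
  x = 2: [0↦2, 1↦0, 2↦1, 3↦0, 4↦2]  zeros at y ∈ {1, 3}
  x = 3: [0↦3, 1↦0, 2↦0, 3↦3, 4↦4]  zeros at y ∈ {1, 2}
  x = 4: [0↦3, 1↦4, 2↦3, 3↦0, 4↦0]  zeros at y ∈ {3, 4}
Collecting zeros: affine points = {(0, 2), (0, 4), (1, 0), (2, 1), (2, 3), (3, 1), (3, 2), (4, 3), (4, 4)}.
Total count |C(F_5)_aff| = 9.
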